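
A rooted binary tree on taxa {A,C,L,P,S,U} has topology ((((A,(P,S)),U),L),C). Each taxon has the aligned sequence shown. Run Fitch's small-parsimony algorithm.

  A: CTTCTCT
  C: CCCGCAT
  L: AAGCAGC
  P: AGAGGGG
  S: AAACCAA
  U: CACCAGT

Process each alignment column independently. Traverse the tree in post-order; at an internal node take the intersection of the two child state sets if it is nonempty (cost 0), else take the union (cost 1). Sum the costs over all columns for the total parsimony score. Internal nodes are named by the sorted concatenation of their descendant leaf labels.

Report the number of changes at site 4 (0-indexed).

4

[col 0] PS: children P:{A}, S:{A} ∩→ {A}; cost 0
[col 0] APS: children A:{C}, PS:{A} ∪→ {A,C}; cost 1
[col 0] APSU: children APS:{A,C}, U:{C} ∩→ {C}; cost 0
[col 0] ALPSU: children APSU:{C}, L:{A} ∪→ {A,C}; cost 1
[col 0] ACLPSU: children ALPSU:{A,C}, C:{C} ∩→ {C}; cost 0
[col 1] PS: children P:{G}, S:{A} ∪→ {A,G}; cost 1
[col 1] APS: children A:{T}, PS:{A,G} ∪→ {A,G,T}; cost 1
[col 1] APSU: children APS:{A,G,T}, U:{A} ∩→ {A}; cost 0
[col 1] ALPSU: children APSU:{A}, L:{A} ∩→ {A}; cost 0
[col 1] ACLPSU: children ALPSU:{A}, C:{C} ∪→ {A,C}; cost 1
[col 2] PS: children P:{A}, S:{A} ∩→ {A}; cost 0
[col 2] APS: children A:{T}, PS:{A} ∪→ {A,T}; cost 1
[col 2] APSU: children APS:{A,T}, U:{C} ∪→ {A,C,T}; cost 1
[col 2] ALPSU: children APSU:{A,C,T}, L:{G} ∪→ {A,C,G,T}; cost 1
[col 2] ACLPSU: children ALPSU:{A,C,G,T}, C:{C} ∩→ {C}; cost 0
[col 3] PS: children P:{G}, S:{C} ∪→ {C,G}; cost 1
[col 3] APS: children A:{C}, PS:{C,G} ∩→ {C}; cost 0
[col 3] APSU: children APS:{C}, U:{C} ∩→ {C}; cost 0
[col 3] ALPSU: children APSU:{C}, L:{C} ∩→ {C}; cost 0
[col 3] ACLPSU: children ALPSU:{C}, C:{G} ∪→ {C,G}; cost 1
[col 4] PS: children P:{G}, S:{C} ∪→ {C,G}; cost 1
[col 4] APS: children A:{T}, PS:{C,G} ∪→ {C,G,T}; cost 1
[col 4] APSU: children APS:{C,G,T}, U:{A} ∪→ {A,C,G,T}; cost 1
[col 4] ALPSU: children APSU:{A,C,G,T}, L:{A} ∩→ {A}; cost 0
[col 4] ACLPSU: children ALPSU:{A}, C:{C} ∪→ {A,C}; cost 1
[col 5] PS: children P:{G}, S:{A} ∪→ {A,G}; cost 1
[col 5] APS: children A:{C}, PS:{A,G} ∪→ {A,C,G}; cost 1
[col 5] APSU: children APS:{A,C,G}, U:{G} ∩→ {G}; cost 0
[col 5] ALPSU: children APSU:{G}, L:{G} ∩→ {G}; cost 0
[col 5] ACLPSU: children ALPSU:{G}, C:{A} ∪→ {A,G}; cost 1
[col 6] PS: children P:{G}, S:{A} ∪→ {A,G}; cost 1
[col 6] APS: children A:{T}, PS:{A,G} ∪→ {A,G,T}; cost 1
[col 6] APSU: children APS:{A,G,T}, U:{T} ∩→ {T}; cost 0
[col 6] ALPSU: children APSU:{T}, L:{C} ∪→ {C,T}; cost 1
[col 6] ACLPSU: children ALPSU:{C,T}, C:{T} ∩→ {T}; cost 0
per-site changes: [2, 3, 3, 2, 4, 3, 3]; total = 20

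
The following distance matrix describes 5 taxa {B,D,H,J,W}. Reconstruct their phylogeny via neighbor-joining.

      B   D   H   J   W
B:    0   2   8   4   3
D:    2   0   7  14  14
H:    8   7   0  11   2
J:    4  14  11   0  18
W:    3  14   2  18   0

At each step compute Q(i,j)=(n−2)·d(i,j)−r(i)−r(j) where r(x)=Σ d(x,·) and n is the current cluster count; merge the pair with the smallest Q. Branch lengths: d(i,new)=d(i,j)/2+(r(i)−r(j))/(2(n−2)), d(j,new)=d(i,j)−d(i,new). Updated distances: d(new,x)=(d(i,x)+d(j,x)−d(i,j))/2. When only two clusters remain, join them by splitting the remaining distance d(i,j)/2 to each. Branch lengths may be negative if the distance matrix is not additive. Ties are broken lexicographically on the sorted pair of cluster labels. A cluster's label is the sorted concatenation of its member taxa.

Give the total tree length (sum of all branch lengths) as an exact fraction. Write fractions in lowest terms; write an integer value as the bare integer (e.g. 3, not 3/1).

step 1: merge (H,W) at d=2, Q=-59; branch lengths H→-1/2, W→5/2; new cluster HW
  updated: d(B,HW)=9/2, d(D,HW)=19/2, d(HW,J)=27/2
step 2: merge (B,J) at d=4, Q=-34; branch lengths B→-13/4, J→29/4; new cluster BJ
  updated: d(BJ,D)=6, d(BJ,HW)=7
step 3: merge (BJ,D) at d=6, Q=-45/2; branch lengths BJ→7/4, D→17/4; new cluster BDJ
  updated: d(BDJ,HW)=21/4
step 4: merge (BDJ,HW) at d=21/4; branch lengths BDJ→21/8, HW→21/8; new cluster BDHJW
final tree: (((B:-13/4,J:29/4):7/4,D:17/4):21/8,(H:-1/2,W:5/2):21/8)
total length: 69/4

69/4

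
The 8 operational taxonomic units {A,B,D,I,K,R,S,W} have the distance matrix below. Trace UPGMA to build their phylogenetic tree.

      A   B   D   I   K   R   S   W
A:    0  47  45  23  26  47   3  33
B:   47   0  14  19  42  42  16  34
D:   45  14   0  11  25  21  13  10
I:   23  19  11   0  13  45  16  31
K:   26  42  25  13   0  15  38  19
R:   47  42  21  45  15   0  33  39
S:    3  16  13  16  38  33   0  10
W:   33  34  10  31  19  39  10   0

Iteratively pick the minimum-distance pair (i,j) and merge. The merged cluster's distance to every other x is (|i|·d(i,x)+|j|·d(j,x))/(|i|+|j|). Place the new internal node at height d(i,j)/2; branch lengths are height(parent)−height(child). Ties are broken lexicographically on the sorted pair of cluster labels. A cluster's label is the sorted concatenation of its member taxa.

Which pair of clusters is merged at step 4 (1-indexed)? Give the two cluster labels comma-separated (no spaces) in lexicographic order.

iteration 1: select A,S (d=3); attach at lengths (3/2, 3/2); label the merged cluster AS
  updated: d(AS,B)=63/2, d(AS,D)=29, d(AS,I)=39/2, d(AS,K)=32, d(AS,R)=40, d(AS,W)=43/2
iteration 2: select D,W (d=10); attach at lengths (5, 5); label the merged cluster DW
  updated: d(AS,DW)=101/4, d(B,DW)=24, d(DW,I)=21, d(DW,K)=22, d(DW,R)=30
iteration 3: select I,K (d=13); attach at lengths (13/2, 13/2); label the merged cluster IK
  updated: d(AS,IK)=103/4, d(B,IK)=61/2, d(DW,IK)=43/2, d(IK,R)=30
iteration 4: select DW,IK (d=43/2); attach at lengths (23/4, 17/4); label the merged cluster DIKW
  updated: d(AS,DIKW)=51/2, d(B,DIKW)=109/4, d(DIKW,R)=30
iteration 5: select AS,DIKW (d=51/2); attach at lengths (45/4, 2); label the merged cluster ADIKSW
  updated: d(ADIKSW,B)=86/3, d(ADIKSW,R)=100/3
iteration 6: select ADIKSW,B (d=86/3); attach at lengths (19/12, 43/3); label the merged cluster ABDIKSW
  updated: d(ABDIKSW,R)=242/7
iteration 7: select ABDIKSW,R (d=242/7); attach at lengths (62/21, 121/7); label the merged cluster ABDIKRSW
final tree: ((((A:3/2,S:3/2):45/4,((D:5,W:5):23/4,(I:13/2,K:13/2):17/4):2):19/12,B:43/3):62/21,R:121/7)
total length: 3587/42

DW,IK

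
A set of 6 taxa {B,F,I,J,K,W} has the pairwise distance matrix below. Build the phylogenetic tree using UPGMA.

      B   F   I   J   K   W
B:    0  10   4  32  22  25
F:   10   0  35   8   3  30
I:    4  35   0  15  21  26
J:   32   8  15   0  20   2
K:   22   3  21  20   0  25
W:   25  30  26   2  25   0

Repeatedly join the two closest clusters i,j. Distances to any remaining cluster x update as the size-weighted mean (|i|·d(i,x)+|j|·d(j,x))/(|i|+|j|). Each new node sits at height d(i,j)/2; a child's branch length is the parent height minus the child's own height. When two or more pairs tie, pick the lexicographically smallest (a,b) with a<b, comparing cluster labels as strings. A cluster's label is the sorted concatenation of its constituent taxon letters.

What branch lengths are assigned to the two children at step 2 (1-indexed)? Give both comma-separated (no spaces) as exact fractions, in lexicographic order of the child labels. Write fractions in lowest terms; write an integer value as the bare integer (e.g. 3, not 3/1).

3/2,3/2

iteration 1: select J,W (d=2); attach at lengths (1, 1); label the merged cluster JW
  updated: d(B,JW)=57/2, d(F,JW)=19, d(I,JW)=41/2, d(JW,K)=45/2
iteration 2: select F,K (d=3); attach at lengths (3/2, 3/2); label the merged cluster FK
  updated: d(B,FK)=16, d(FK,I)=28, d(FK,JW)=83/4
iteration 3: select B,I (d=4); attach at lengths (2, 2); label the merged cluster BI
  updated: d(BI,FK)=22, d(BI,JW)=49/2
iteration 4: select FK,JW (d=83/4); attach at lengths (71/8, 75/8); label the merged cluster FJKW
  updated: d(BI,FJKW)=93/4
iteration 5: select BI,FJKW (d=93/4); attach at lengths (77/8, 5/4); label the merged cluster BFIJKW
final tree: ((B:2,I:2):77/8,((F:3/2,K:3/2):71/8,(J:1,W:1):75/8):5/4)
total length: 305/8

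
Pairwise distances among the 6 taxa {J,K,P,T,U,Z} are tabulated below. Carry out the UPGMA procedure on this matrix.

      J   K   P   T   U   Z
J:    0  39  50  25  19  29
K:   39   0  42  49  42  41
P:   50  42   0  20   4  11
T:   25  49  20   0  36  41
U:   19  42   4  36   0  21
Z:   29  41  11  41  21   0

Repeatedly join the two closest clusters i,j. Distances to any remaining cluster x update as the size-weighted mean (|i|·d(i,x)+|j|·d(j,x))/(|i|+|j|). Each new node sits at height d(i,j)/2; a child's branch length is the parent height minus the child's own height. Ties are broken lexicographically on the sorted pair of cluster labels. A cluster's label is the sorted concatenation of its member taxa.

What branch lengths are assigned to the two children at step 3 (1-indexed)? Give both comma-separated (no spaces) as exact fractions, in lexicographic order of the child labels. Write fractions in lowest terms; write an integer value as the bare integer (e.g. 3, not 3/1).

iteration 1: select P,U (d=4); attach at lengths (2, 2); label the merged cluster PU
  updated: d(J,PU)=69/2, d(K,PU)=42, d(PU,T)=28, d(PU,Z)=16
iteration 2: select PU,Z (d=16); attach at lengths (6, 8); label the merged cluster PUZ
  updated: d(J,PUZ)=98/3, d(K,PUZ)=125/3, d(PUZ,T)=97/3
iteration 3: select J,T (d=25); attach at lengths (25/2, 25/2); label the merged cluster JT
  updated: d(JT,K)=44, d(JT,PUZ)=65/2
iteration 4: select JT,PUZ (d=65/2); attach at lengths (15/4, 33/4); label the merged cluster JPTUZ
  updated: d(JPTUZ,K)=213/5
iteration 5: select JPTUZ,K (d=213/5); attach at lengths (101/20, 213/10); label the merged cluster JKPTUZ
final tree: (((J:25/2,T:25/2):15/4,((P:2,U:2):6,Z:8):33/4):101/20,K:213/10)
total length: 1627/20

25/2,25/2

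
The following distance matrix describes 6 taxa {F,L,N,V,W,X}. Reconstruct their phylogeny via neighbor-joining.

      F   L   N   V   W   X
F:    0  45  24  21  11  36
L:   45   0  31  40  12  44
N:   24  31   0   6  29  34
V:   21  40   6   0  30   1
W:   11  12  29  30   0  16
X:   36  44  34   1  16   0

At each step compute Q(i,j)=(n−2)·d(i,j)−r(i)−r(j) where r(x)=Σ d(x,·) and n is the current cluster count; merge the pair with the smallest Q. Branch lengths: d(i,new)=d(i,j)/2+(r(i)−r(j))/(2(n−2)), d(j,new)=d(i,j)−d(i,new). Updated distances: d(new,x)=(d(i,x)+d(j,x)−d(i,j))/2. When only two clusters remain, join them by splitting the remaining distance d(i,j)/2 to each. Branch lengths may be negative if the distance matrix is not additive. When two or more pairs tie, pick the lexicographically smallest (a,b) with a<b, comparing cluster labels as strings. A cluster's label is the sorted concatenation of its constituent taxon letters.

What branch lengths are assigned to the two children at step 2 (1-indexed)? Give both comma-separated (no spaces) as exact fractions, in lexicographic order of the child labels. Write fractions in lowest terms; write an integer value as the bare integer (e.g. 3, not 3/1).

step 1: merge (V,X) at d=1, Q=-225; branch lengths V→-29/8, X→37/8; new cluster VX
  updated: d(F,VX)=28, d(L,VX)=83/2, d(N,VX)=39/2, d(VX,W)=45/2
step 2: merge (L,W) at d=12, Q=-168; branch lengths L→91/6, W→-19/6; new cluster LW
  updated: d(F,LW)=22, d(LW,N)=24, d(LW,VX)=26
step 3: merge (F,LW) at d=22, Q=-102; branch lengths F→23/2, LW→21/2; new cluster FLW
  updated: d(FLW,N)=13, d(FLW,VX)=16
step 4: merge (FLW,N) at d=13, Q=-97/2; branch lengths FLW→19/4, N→33/4; new cluster FLNW
  updated: d(FLNW,VX)=45/4
step 5: merge (FLNW,VX) at d=45/4; branch lengths FLNW→45/8, VX→45/8; new cluster FLNVWX
final tree: (((F:23/2,(L:91/6,W:-19/6):21/2):19/4,N:33/4):45/8,(V:-29/8,X:37/8):45/8)
total length: 237/4

91/6,-19/6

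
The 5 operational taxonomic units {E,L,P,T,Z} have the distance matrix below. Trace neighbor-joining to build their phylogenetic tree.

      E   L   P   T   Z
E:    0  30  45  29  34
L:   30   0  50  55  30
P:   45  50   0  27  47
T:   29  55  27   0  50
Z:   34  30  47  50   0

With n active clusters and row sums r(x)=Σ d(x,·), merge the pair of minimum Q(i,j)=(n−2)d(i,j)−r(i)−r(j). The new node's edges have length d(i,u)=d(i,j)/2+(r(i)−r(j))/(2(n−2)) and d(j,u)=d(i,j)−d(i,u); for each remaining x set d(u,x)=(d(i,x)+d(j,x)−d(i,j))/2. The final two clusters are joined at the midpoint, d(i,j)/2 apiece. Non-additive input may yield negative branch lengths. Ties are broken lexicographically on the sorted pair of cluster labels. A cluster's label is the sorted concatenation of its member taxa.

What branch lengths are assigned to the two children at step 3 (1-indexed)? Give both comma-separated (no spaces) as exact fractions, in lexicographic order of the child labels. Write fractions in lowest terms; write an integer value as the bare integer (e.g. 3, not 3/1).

iteration 1: select P,T (d=27, Q=-249); attach at lengths (89/6, 73/6); label the merged cluster PT
  updated: d(E,PT)=47/2, d(L,PT)=39, d(PT,Z)=35
iteration 2: select E,PT (d=47/2, Q=-138); attach at lengths (37/4, 57/4); label the merged cluster EPT
  updated: d(EPT,L)=91/4, d(EPT,Z)=91/4
iteration 3: select EPT,L (d=91/4, Q=-151/2); attach at lengths (31/4, 15); label the merged cluster ELPT
  updated: d(ELPT,Z)=15
iteration 4: select ELPT,Z (d=15); attach at lengths (15/2, 15/2); label the merged cluster ELPTZ
final tree: (((E:37/4,(P:89/6,T:73/6):57/4):31/4,L:15):15/2,Z:15/2)
total length: 353/4

31/4,15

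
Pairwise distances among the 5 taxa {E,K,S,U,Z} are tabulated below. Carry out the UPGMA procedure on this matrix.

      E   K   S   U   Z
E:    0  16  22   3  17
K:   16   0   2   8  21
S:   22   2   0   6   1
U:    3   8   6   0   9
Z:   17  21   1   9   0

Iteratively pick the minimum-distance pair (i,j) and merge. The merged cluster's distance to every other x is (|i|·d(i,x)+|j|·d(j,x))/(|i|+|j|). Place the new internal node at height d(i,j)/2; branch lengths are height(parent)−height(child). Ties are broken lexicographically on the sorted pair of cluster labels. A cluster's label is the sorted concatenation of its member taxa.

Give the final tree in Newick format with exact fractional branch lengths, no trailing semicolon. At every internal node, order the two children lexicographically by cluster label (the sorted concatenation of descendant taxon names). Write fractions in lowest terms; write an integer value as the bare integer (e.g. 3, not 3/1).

((E:3/2,U:3/2):5,(K:23/4,(S:1/2,Z:1/2):21/4):3/4)

1. join S+Z (d=1) ⇒ SZ; edges |S|=1/2, |Z|=1/2
  updated: d(E,SZ)=39/2, d(K,SZ)=23/2, d(SZ,U)=15/2
2. join E+U (d=3) ⇒ EU; edges |E|=3/2, |U|=3/2
  updated: d(EU,K)=12, d(EU,SZ)=27/2
3. join K+SZ (d=23/2) ⇒ KSZ; edges |K|=23/4, |SZ|=21/4
  updated: d(EU,KSZ)=13
4. join EU+KSZ (d=13) ⇒ EKSUZ; edges |EU|=5, |KSZ|=3/4
final tree: ((E:3/2,U:3/2):5,(K:23/4,(S:1/2,Z:1/2):21/4):3/4)
total length: 83/4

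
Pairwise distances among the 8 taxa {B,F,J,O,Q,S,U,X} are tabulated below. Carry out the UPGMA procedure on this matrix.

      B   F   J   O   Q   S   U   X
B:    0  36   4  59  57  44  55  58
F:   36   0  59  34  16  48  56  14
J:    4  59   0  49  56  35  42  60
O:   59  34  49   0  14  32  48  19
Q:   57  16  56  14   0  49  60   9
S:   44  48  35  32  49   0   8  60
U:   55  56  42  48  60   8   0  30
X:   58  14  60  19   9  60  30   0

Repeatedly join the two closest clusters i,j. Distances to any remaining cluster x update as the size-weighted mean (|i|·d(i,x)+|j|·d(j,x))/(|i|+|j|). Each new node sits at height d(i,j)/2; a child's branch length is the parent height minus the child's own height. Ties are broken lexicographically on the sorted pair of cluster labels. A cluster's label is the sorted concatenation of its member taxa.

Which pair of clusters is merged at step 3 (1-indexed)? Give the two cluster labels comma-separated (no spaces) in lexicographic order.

Q,X

iteration 1: select B,J (d=4); attach at lengths (2, 2); label the merged cluster BJ
  updated: d(BJ,F)=95/2, d(BJ,O)=54, d(BJ,Q)=113/2, d(BJ,S)=79/2, d(BJ,U)=97/2, d(BJ,X)=59
iteration 2: select S,U (d=8); attach at lengths (4, 4); label the merged cluster SU
  updated: d(BJ,SU)=44, d(F,SU)=52, d(O,SU)=40, d(Q,SU)=109/2, d(SU,X)=45
iteration 3: select Q,X (d=9); attach at lengths (9/2, 9/2); label the merged cluster QX
  updated: d(BJ,QX)=231/4, d(F,QX)=15, d(O,QX)=33/2, d(QX,SU)=199/4
iteration 4: select F,QX (d=15); attach at lengths (15/2, 3); label the merged cluster FQX
  updated: d(BJ,FQX)=163/3, d(FQX,O)=67/3, d(FQX,SU)=101/2
iteration 5: select FQX,O (d=67/3); attach at lengths (11/3, 67/6); label the merged cluster FOQX
  updated: d(BJ,FOQX)=217/4, d(FOQX,SU)=383/8
iteration 6: select BJ,SU (d=44); attach at lengths (20, 18); label the merged cluster BJSU
  updated: d(BJSU,FOQX)=817/16
iteration 7: select BJSU,FOQX (d=817/16); attach at lengths (113/32, 1379/96); label the merged cluster BFJOQSUX
final tree: (((B:2,J:2):20,(S:4,U:4):18):113/32,((F:15/2,(Q:9/2,X:9/2):3):11/3,O:67/6):1379/96)
total length: 4907/48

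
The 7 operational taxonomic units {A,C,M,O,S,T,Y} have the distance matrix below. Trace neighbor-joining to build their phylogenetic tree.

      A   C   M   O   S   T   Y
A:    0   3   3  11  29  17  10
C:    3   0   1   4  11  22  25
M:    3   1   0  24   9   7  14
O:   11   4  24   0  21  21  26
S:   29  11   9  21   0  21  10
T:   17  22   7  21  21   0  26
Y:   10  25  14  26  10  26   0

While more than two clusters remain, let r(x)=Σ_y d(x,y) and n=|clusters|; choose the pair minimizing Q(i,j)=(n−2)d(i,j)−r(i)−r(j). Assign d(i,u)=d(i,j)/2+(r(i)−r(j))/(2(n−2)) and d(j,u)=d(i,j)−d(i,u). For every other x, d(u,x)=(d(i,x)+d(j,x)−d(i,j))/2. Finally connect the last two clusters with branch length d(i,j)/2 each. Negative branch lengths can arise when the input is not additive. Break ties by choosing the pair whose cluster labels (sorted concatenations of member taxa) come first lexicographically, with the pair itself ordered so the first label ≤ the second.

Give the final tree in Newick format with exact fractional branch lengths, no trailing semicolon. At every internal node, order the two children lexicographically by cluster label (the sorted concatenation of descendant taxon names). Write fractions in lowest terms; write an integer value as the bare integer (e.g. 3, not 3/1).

((((A:23/24,(C:-39/16,O:103/16):97/24):73/16,(S:4,Y:6):113/16):31/16,M:-19/8):75/16,T:75/16)

1. join S+Y (d=10, Q=-162) ⇒ SY; edges |S|=4, |Y|=6
  updated: d(A,SY)=29/2, d(C,SY)=13, d(M,SY)=13/2, d(O,SY)=37/2, d(SY,T)=37/2
2. join C+O (d=4, Q=-211/2) ⇒ CO; edges |C|=-39/16, |O|=103/16
  updated: d(A,CO)=5, d(CO,M)=21/2, d(CO,SY)=55/4, d(CO,T)=39/2
3. join A+CO (d=5, Q=-293/4) ⇒ ACO; edges |A|=23/24, |CO|=97/24
  updated: d(ACO,M)=17/4, d(ACO,SY)=93/8, d(ACO,T)=63/4
4. join ACO+SY (d=93/8, Q=-45) ⇒ ACOSY; edges |ACO|=73/16, |SY|=113/16
  updated: d(ACOSY,M)=-7/16, d(ACOSY,T)=181/16
5. join ACOSY+M (d=-7/16, Q=-143/8) ⇒ ACMOSY; edges |ACOSY|=31/16, |M|=-19/8
  updated: d(ACMOSY,T)=75/8
6. join ACMOSY+T (d=75/8) ⇒ ACMOSTY; edges |ACMOSY|=75/16, |T|=75/16
final tree: ((((A:23/24,(C:-39/16,O:103/16):97/24):73/16,(S:4,Y:6):113/16):31/16,M:-19/8):75/16,T:75/16)
total length: 633/16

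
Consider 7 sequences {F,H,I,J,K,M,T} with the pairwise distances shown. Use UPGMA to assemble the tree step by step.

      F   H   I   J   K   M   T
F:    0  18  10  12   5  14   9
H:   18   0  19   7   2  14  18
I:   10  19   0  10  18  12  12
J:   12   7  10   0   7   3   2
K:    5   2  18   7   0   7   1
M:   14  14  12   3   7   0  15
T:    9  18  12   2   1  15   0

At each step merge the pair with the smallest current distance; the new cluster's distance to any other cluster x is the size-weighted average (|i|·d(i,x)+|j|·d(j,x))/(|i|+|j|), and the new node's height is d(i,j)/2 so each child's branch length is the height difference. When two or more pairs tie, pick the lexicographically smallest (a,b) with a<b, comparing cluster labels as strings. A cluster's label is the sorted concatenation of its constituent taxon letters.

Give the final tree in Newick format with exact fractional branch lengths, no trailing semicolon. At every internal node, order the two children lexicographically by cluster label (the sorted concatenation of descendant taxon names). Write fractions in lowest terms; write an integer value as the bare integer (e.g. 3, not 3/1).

1. join K+T (d=1) ⇒ KT; edges |K|=1/2, |T|=1/2
  updated: d(F,KT)=7, d(H,KT)=10, d(I,KT)=15, d(J,KT)=9/2, d(KT,M)=11
2. join J+M (d=3) ⇒ JM; edges |J|=3/2, |M|=3/2
  updated: d(F,JM)=13, d(H,JM)=21/2, d(I,JM)=11, d(JM,KT)=31/4
3. join F+KT (d=7) ⇒ FKT; edges |F|=7/2, |KT|=3
  updated: d(FKT,H)=38/3, d(FKT,I)=40/3, d(FKT,JM)=19/2
4. join FKT+JM (d=19/2) ⇒ FJKMT; edges |FKT|=5/4, |JM|=13/4
  updated: d(FJKMT,H)=59/5, d(FJKMT,I)=62/5
5. join FJKMT+H (d=59/5) ⇒ FHJKMT; edges |FJKMT|=23/20, |H|=59/10
  updated: d(FHJKMT,I)=27/2
6. join FHJKMT+I (d=27/2) ⇒ FHIJKMT; edges |FHJKMT|=17/20, |I|=27/4
final tree: ((((F:7/2,(K:1/2,T:1/2):3):5/4,(J:3/2,M:3/2):13/4):23/20,H:59/10):17/20,I:27/4)
total length: 593/20

((((F:7/2,(K:1/2,T:1/2):3):5/4,(J:3/2,M:3/2):13/4):23/20,H:59/10):17/20,I:27/4)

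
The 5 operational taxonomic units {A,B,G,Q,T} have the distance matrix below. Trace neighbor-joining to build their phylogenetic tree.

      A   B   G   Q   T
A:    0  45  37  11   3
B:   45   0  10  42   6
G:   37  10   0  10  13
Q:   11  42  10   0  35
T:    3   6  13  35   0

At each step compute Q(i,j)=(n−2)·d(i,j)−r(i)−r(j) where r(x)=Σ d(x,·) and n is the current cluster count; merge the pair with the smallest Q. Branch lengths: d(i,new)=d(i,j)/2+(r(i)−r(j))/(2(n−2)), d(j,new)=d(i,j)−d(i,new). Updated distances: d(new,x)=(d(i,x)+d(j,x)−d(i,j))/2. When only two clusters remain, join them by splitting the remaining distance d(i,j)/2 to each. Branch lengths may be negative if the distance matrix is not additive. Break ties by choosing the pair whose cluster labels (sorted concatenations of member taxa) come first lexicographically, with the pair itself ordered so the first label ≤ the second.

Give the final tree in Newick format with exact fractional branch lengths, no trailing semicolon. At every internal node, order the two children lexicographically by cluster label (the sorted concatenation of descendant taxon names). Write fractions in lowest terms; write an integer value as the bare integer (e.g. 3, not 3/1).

((((A:31/6,Q:35/6):16,T:-5/2):7,B:33/4):7/8,G:7/8)

iteration 1: select A,Q (d=11, Q=-161); attach at lengths (31/6, 35/6); label the merged cluster AQ
  updated: d(AQ,B)=38, d(AQ,G)=18, d(AQ,T)=27/2
iteration 2: select AQ,T (d=27/2, Q=-75); attach at lengths (16, -5/2); label the merged cluster AQT
  updated: d(AQT,B)=61/4, d(AQT,G)=35/4
iteration 3: select AQT,B (d=61/4, Q=-34); attach at lengths (7, 33/4); label the merged cluster ABQT
  updated: d(ABQT,G)=7/4
iteration 4: select ABQT,G (d=7/4); attach at lengths (7/8, 7/8); label the merged cluster ABGQT
final tree: ((((A:31/6,Q:35/6):16,T:-5/2):7,B:33/4):7/8,G:7/8)
total length: 83/2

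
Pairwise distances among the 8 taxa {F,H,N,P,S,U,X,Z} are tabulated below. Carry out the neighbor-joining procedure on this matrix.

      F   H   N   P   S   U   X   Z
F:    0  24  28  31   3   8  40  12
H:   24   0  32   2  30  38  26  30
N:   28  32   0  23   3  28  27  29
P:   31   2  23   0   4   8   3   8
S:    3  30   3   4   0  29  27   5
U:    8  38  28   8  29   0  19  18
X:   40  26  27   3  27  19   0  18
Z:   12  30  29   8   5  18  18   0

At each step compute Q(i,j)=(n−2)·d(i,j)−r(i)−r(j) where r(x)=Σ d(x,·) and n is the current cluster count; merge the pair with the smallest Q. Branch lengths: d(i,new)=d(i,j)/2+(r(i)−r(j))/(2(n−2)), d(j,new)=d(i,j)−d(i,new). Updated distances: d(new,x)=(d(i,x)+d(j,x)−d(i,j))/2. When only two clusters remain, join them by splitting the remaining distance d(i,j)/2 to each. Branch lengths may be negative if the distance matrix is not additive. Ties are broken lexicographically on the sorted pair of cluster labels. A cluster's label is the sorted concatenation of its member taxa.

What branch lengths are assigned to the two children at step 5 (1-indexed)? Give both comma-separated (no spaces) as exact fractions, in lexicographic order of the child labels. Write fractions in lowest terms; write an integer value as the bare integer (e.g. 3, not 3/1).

223/32,129/32

step 1: merge (N,S) at d=3, Q=-253; branch lengths N→29/4, S→-17/4; new cluster NS
  updated: d(F,NS)=14, d(H,NS)=59/2, d(NS,P)=12, d(NS,U)=27, d(NS,X)=51/2, d(NS,Z)=31/2
step 2: merge (F,U) at d=8, Q=-207; branch lengths F→51/10, U→29/10; new cluster FU
  updated: d(FU,H)=27, d(FU,NS)=33/2, d(FU,P)=31/2, d(FU,X)=51/2, d(FU,Z)=11
step 3: merge (H,P) at d=2, Q=-147; branch lengths H→41/4, P→-33/4; new cluster HP
  updated: d(FU,HP)=81/4, d(HP,NS)=79/4, d(HP,X)=27/2, d(HP,Z)=18
step 4: merge (HP,X) at d=27/2, Q=-227/2; branch lengths HP→59/12, X→103/12; new cluster HPX
  updated: d(FU,HPX)=129/8, d(HPX,NS)=127/8, d(HPX,Z)=45/4
step 5: merge (FU,Z) at d=11, Q=-475/8; branch lengths FU→223/32, Z→129/32; new cluster FUZ
  updated: d(FUZ,HPX)=131/16, d(FUZ,NS)=21/2
step 6: merge (FUZ,HPX) at d=131/16, Q=-553/16; branch lengths FUZ→45/32, HPX→217/32; new cluster FHPUXZ
  updated: d(FHPUXZ,NS)=291/32
step 7: merge (FHPUXZ,NS) at d=291/32; branch lengths FHPUXZ→291/64, NS→291/64; new cluster FHNPSUXZ
final tree: ((((F:51/10,U:29/10):223/32,Z:129/32):45/32,((H:41/4,P:-33/4):59/12,X:103/12):217/32):291/64,(N:29/4,S:-17/4):291/64)
total length: 1753/32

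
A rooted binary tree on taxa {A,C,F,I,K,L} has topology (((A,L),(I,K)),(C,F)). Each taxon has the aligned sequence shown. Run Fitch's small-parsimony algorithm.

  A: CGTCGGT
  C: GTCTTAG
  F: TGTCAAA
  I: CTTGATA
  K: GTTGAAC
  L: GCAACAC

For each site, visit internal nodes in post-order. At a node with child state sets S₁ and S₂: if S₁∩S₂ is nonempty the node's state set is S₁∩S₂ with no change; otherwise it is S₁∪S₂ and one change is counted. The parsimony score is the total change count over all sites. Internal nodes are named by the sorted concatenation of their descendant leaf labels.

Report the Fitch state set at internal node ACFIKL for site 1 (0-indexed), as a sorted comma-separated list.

AL@0: {C} ∪ {G} = {C,G} (union, +1)
IK@0: {C} ∪ {G} = {C,G} (union, +1)
AIKL@0: {C,G} ∩ {C,G} = {C,G} (intersection, +0)
CF@0: {G} ∪ {T} = {G,T} (union, +1)
ACFIKL@0: {C,G} ∩ {G,T} = {G} (intersection, +0)
AL@1: {G} ∪ {C} = {C,G} (union, +1)
IK@1: {T} ∩ {T} = {T} (intersection, +0)
AIKL@1: {C,G} ∪ {T} = {C,G,T} (union, +1)
CF@1: {T} ∪ {G} = {G,T} (union, +1)
ACFIKL@1: {C,G,T} ∩ {G,T} = {G,T} (intersection, +0)
AL@2: {T} ∪ {A} = {A,T} (union, +1)
IK@2: {T} ∩ {T} = {T} (intersection, +0)
AIKL@2: {A,T} ∩ {T} = {T} (intersection, +0)
CF@2: {C} ∪ {T} = {C,T} (union, +1)
ACFIKL@2: {T} ∩ {C,T} = {T} (intersection, +0)
AL@3: {C} ∪ {A} = {A,C} (union, +1)
IK@3: {G} ∩ {G} = {G} (intersection, +0)
AIKL@3: {A,C} ∪ {G} = {A,C,G} (union, +1)
CF@3: {T} ∪ {C} = {C,T} (union, +1)
ACFIKL@3: {A,C,G} ∩ {C,T} = {C} (intersection, +0)
AL@4: {G} ∪ {C} = {C,G} (union, +1)
IK@4: {A} ∩ {A} = {A} (intersection, +0)
AIKL@4: {C,G} ∪ {A} = {A,C,G} (union, +1)
CF@4: {T} ∪ {A} = {A,T} (union, +1)
ACFIKL@4: {A,C,G} ∩ {A,T} = {A} (intersection, +0)
AL@5: {G} ∪ {A} = {A,G} (union, +1)
IK@5: {T} ∪ {A} = {A,T} (union, +1)
AIKL@5: {A,G} ∩ {A,T} = {A} (intersection, +0)
CF@5: {A} ∩ {A} = {A} (intersection, +0)
ACFIKL@5: {A} ∩ {A} = {A} (intersection, +0)
AL@6: {T} ∪ {C} = {C,T} (union, +1)
IK@6: {A} ∪ {C} = {A,C} (union, +1)
AIKL@6: {C,T} ∩ {A,C} = {C} (intersection, +0)
CF@6: {G} ∪ {A} = {A,G} (union, +1)
ACFIKL@6: {C} ∪ {A,G} = {A,C,G} (union, +1)
per-site changes: [3, 3, 2, 3, 3, 2, 4]; total = 20

G,T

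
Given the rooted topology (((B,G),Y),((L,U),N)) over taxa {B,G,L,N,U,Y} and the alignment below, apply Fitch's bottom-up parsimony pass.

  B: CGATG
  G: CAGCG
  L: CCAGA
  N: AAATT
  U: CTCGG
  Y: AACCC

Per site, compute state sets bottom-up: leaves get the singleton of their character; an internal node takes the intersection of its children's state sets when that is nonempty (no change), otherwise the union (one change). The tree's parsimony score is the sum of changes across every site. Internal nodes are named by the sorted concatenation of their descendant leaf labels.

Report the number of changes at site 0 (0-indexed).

site 0, node BG: B={C} ∩ G={C} → {C} (+0)
site 0, node BGY: BG={C} ∪ Y={A} → {A,C} (+1)
site 0, node LU: L={C} ∩ U={C} → {C} (+0)
site 0, node LNU: LU={C} ∪ N={A} → {A,C} (+1)
site 0, node BGLNUY: BGY={A,C} ∩ LNU={A,C} → {A,C} (+0)
site 1, node BG: B={G} ∪ G={A} → {A,G} (+1)
site 1, node BGY: BG={A,G} ∩ Y={A} → {A} (+0)
site 1, node LU: L={C} ∪ U={T} → {C,T} (+1)
site 1, node LNU: LU={C,T} ∪ N={A} → {A,C,T} (+1)
site 1, node BGLNUY: BGY={A} ∩ LNU={A,C,T} → {A} (+0)
site 2, node BG: B={A} ∪ G={G} → {A,G} (+1)
site 2, node BGY: BG={A,G} ∪ Y={C} → {A,C,G} (+1)
site 2, node LU: L={A} ∪ U={C} → {A,C} (+1)
site 2, node LNU: LU={A,C} ∩ N={A} → {A} (+0)
site 2, node BGLNUY: BGY={A,C,G} ∩ LNU={A} → {A} (+0)
site 3, node BG: B={T} ∪ G={C} → {C,T} (+1)
site 3, node BGY: BG={C,T} ∩ Y={C} → {C} (+0)
site 3, node LU: L={G} ∩ U={G} → {G} (+0)
site 3, node LNU: LU={G} ∪ N={T} → {G,T} (+1)
site 3, node BGLNUY: BGY={C} ∪ LNU={G,T} → {C,G,T} (+1)
site 4, node BG: B={G} ∩ G={G} → {G} (+0)
site 4, node BGY: BG={G} ∪ Y={C} → {C,G} (+1)
site 4, node LU: L={A} ∪ U={G} → {A,G} (+1)
site 4, node LNU: LU={A,G} ∪ N={T} → {A,G,T} (+1)
site 4, node BGLNUY: BGY={C,G} ∩ LNU={A,G,T} → {G} (+0)
per-site changes: [2, 3, 3, 3, 3]; total = 14

2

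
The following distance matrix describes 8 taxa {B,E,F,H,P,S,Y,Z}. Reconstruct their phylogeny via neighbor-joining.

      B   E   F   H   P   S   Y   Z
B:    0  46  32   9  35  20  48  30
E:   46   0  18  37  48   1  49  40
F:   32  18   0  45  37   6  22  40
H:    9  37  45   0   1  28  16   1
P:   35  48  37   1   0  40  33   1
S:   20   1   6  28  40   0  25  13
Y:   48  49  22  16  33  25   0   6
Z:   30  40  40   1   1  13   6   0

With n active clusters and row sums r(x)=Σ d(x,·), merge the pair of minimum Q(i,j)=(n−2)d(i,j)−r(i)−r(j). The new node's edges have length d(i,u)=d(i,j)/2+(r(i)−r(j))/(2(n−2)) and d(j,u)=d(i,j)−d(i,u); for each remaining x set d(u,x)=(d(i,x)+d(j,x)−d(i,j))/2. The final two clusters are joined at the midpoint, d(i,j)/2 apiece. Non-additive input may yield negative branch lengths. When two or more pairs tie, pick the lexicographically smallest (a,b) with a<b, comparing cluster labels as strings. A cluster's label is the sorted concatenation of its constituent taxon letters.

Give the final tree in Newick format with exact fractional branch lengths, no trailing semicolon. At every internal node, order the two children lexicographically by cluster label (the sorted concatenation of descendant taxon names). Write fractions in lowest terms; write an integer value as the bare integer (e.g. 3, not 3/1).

iteration 1: select E,S (d=1, Q=-366); attach at lengths (28/3, -25/3); label the merged cluster ES
  updated: d(B,ES)=65/2, d(ES,F)=23/2, d(ES,H)=32, d(ES,P)=87/2, d(ES,Y)=73/2, d(ES,Z)=26
iteration 2: select ES,F (d=23/2, Q=-312); attach at lengths (26/5, 63/10); label the merged cluster EFS
  updated: d(B,EFS)=53/2, d(EFS,H)=131/4, d(EFS,P)=69/2, d(EFS,Y)=47/2, d(EFS,Z)=109/4
iteration 3: select B,EFS (d=53/2, Q=-187); attach at lengths (55/4, 51/4); label the merged cluster BEFS
  updated: d(BEFS,H)=61/8, d(BEFS,P)=43/2, d(BEFS,Y)=45/2, d(BEFS,Z)=123/8
iteration 4: select Y,Z (d=6, Q=-663/8); attach at lengths (577/48, -289/48); label the merged cluster YZ
  updated: d(BEFS,YZ)=255/16, d(H,YZ)=11/2, d(P,YZ)=14
iteration 5: select BEFS,YZ (d=255/16, Q=-389/8); attach at lengths (83/8, 89/16); label the merged cluster BEFSYZ
  updated: d(BEFSYZ,H)=-45/32, d(BEFSYZ,P)=313/32
iteration 6: select BEFSYZ,H (d=-45/32, Q=-75/8); attach at lengths (59/16, -163/32); label the merged cluster BEFHSYZ
  updated: d(BEFHSYZ,P)=195/32
iteration 7: select BEFHSYZ,P (d=195/32); attach at lengths (195/64, 195/64); label the merged cluster BEFHPSYZ
final tree: ((((B:55/4,((E:28/3,S:-25/3):26/5,F:63/10):51/4):83/8,(Y:577/48,Z:-289/48):89/16):59/16,H:-163/32):195/64,P:195/64)
total length: 525/8

((((B:55/4,((E:28/3,S:-25/3):26/5,F:63/10):51/4):83/8,(Y:577/48,Z:-289/48):89/16):59/16,H:-163/32):195/64,P:195/64)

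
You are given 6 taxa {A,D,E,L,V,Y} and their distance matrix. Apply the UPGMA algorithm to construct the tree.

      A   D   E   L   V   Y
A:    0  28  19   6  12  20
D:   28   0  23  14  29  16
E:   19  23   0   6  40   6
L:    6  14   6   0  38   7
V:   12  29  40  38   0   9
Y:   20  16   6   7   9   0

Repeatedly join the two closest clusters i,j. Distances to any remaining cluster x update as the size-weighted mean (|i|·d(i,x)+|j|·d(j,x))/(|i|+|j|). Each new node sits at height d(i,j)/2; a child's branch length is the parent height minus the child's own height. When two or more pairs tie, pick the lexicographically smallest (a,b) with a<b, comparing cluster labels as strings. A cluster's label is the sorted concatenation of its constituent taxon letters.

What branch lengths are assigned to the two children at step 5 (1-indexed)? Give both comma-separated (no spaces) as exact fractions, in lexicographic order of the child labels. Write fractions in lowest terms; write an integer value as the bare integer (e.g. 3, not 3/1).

1. join A+L (d=6) ⇒ AL; edges |A|=3, |L|=3
  updated: d(AL,D)=21, d(AL,E)=25/2, d(AL,V)=25, d(AL,Y)=27/2
2. join E+Y (d=6) ⇒ EY; edges |E|=3, |Y|=3
  updated: d(AL,EY)=13, d(D,EY)=39/2, d(EY,V)=49/2
3. join AL+EY (d=13) ⇒ AELY; edges |AL|=7/2, |EY|=7/2
  updated: d(AELY,D)=81/4, d(AELY,V)=99/4
4. join AELY+D (d=81/4) ⇒ ADELY; edges |AELY|=29/8, |D|=81/8
  updated: d(ADELY,V)=128/5
5. join ADELY+V (d=128/5) ⇒ ADELVY; edges |ADELY|=107/40, |V|=64/5
final tree: ((((A:3,L:3):7/2,(E:3,Y:3):7/2):29/8,D:81/8):107/40,V:64/5)
total length: 1929/40

107/40,64/5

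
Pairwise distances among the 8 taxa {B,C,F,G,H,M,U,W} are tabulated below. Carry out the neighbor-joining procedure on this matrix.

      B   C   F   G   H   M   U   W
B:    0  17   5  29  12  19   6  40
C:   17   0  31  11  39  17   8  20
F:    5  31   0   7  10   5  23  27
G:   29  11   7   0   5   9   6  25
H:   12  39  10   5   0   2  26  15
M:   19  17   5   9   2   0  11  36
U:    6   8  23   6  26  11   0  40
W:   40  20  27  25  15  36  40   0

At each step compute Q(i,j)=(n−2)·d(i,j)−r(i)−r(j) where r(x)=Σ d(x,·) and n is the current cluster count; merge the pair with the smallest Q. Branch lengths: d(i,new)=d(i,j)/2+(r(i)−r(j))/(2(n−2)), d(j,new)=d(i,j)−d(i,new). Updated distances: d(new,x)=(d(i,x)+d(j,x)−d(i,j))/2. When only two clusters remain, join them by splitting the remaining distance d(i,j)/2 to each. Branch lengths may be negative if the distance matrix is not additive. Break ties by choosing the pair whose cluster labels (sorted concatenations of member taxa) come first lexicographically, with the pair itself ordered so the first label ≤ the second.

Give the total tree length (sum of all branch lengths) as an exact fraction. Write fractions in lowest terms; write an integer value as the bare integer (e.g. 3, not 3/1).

1. join C+W (d=20, Q=-226) ⇒ CW; edges |C|=5, |W|=15
  updated: d(B,CW)=37/2, d(CW,F)=19, d(CW,G)=8, d(CW,H)=17, d(CW,M)=33/2, d(CW,U)=14
2. join B+U (d=6, Q=-291/2) ⇒ BU; edges |B|=67/20, |U|=53/20
  updated: d(BU,CW)=53/4, d(BU,F)=11, d(BU,G)=29/2, d(BU,H)=16, d(BU,M)=12
3. join BU+CW (d=53/4, Q=-175/2) ⇒ BCUW; edges |BU|=23/4, |CW|=15/2
  updated: d(BCUW,F)=67/8, d(BCUW,G)=37/8, d(BCUW,H)=79/8, d(BCUW,M)=61/8
4. join H+M (d=2, Q=-89/2) ⇒ HM; edges |H|=37/24, |M|=11/24
  updated: d(BCUW,HM)=31/4, d(F,HM)=13/2, d(G,HM)=6
5. join BCUW+G (d=37/8, Q=-233/8) ⇒ BCGUW; edges |BCUW|=99/32, |G|=49/32
  updated: d(BCGUW,F)=43/8, d(BCGUW,HM)=73/16
6. join BCGUW+F (d=43/8, Q=-263/16) ⇒ BCFGUW; edges |BCGUW|=55/32, |F|=117/32
  updated: d(BCFGUW,HM)=91/32
7. join BCFGUW+HM (d=91/32) ⇒ BCFGHMUW; edges |BCFGUW|=91/64, |HM|=91/64
final tree: (((((B:67/20,U:53/20):23/4,(C:5,W:15):15/2):99/32,G:49/32):55/32,F:117/32):91/64,(H:37/24,M:11/24):91/64)
total length: 1731/32

1731/32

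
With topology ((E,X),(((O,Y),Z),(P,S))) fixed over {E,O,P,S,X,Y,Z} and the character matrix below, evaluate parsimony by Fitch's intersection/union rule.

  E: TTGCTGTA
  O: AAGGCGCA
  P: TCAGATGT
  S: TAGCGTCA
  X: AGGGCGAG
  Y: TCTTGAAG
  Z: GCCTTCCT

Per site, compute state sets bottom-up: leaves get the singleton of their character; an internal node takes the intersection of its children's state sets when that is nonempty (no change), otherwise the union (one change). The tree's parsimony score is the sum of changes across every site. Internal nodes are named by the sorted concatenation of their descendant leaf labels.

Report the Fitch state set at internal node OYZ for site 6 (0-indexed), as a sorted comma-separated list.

site 0, node EX: E={T} ∪ X={A} → {A,T} (+1)
site 0, node OY: O={A} ∪ Y={T} → {A,T} (+1)
site 0, node OYZ: OY={A,T} ∪ Z={G} → {A,G,T} (+1)
site 0, node PS: P={T} ∩ S={T} → {T} (+0)
site 0, node OPSYZ: OYZ={A,G,T} ∩ PS={T} → {T} (+0)
site 0, node EOPSXYZ: EX={A,T} ∩ OPSYZ={T} → {T} (+0)
site 1, node EX: E={T} ∪ X={G} → {G,T} (+1)
site 1, node OY: O={A} ∪ Y={C} → {A,C} (+1)
site 1, node OYZ: OY={A,C} ∩ Z={C} → {C} (+0)
site 1, node PS: P={C} ∪ S={A} → {A,C} (+1)
site 1, node OPSYZ: OYZ={C} ∩ PS={A,C} → {C} (+0)
site 1, node EOPSXYZ: EX={G,T} ∪ OPSYZ={C} → {C,G,T} (+1)
site 2, node EX: E={G} ∩ X={G} → {G} (+0)
site 2, node OY: O={G} ∪ Y={T} → {G,T} (+1)
site 2, node OYZ: OY={G,T} ∪ Z={C} → {C,G,T} (+1)
site 2, node PS: P={A} ∪ S={G} → {A,G} (+1)
site 2, node OPSYZ: OYZ={C,G,T} ∩ PS={A,G} → {G} (+0)
site 2, node EOPSXYZ: EX={G} ∩ OPSYZ={G} → {G} (+0)
site 3, node EX: E={C} ∪ X={G} → {C,G} (+1)
site 3, node OY: O={G} ∪ Y={T} → {G,T} (+1)
site 3, node OYZ: OY={G,T} ∩ Z={T} → {T} (+0)
site 3, node PS: P={G} ∪ S={C} → {C,G} (+1)
site 3, node OPSYZ: OYZ={T} ∪ PS={C,G} → {C,G,T} (+1)
site 3, node EOPSXYZ: EX={C,G} ∩ OPSYZ={C,G,T} → {C,G} (+0)
site 4, node EX: E={T} ∪ X={C} → {C,T} (+1)
site 4, node OY: O={C} ∪ Y={G} → {C,G} (+1)
site 4, node OYZ: OY={C,G} ∪ Z={T} → {C,G,T} (+1)
site 4, node PS: P={A} ∪ S={G} → {A,G} (+1)
site 4, node OPSYZ: OYZ={C,G,T} ∩ PS={A,G} → {G} (+0)
site 4, node EOPSXYZ: EX={C,T} ∪ OPSYZ={G} → {C,G,T} (+1)
site 5, node EX: E={G} ∩ X={G} → {G} (+0)
site 5, node OY: O={G} ∪ Y={A} → {A,G} (+1)
site 5, node OYZ: OY={A,G} ∪ Z={C} → {A,C,G} (+1)
site 5, node PS: P={T} ∩ S={T} → {T} (+0)
site 5, node OPSYZ: OYZ={A,C,G} ∪ PS={T} → {A,C,G,T} (+1)
site 5, node EOPSXYZ: EX={G} ∩ OPSYZ={A,C,G,T} → {G} (+0)
site 6, node EX: E={T} ∪ X={A} → {A,T} (+1)
site 6, node OY: O={C} ∪ Y={A} → {A,C} (+1)
site 6, node OYZ: OY={A,C} ∩ Z={C} → {C} (+0)
site 6, node PS: P={G} ∪ S={C} → {C,G} (+1)
site 6, node OPSYZ: OYZ={C} ∩ PS={C,G} → {C} (+0)
site 6, node EOPSXYZ: EX={A,T} ∪ OPSYZ={C} → {A,C,T} (+1)
site 7, node EX: E={A} ∪ X={G} → {A,G} (+1)
site 7, node OY: O={A} ∪ Y={G} → {A,G} (+1)
site 7, node OYZ: OY={A,G} ∪ Z={T} → {A,G,T} (+1)
site 7, node PS: P={T} ∪ S={A} → {A,T} (+1)
site 7, node OPSYZ: OYZ={A,G,T} ∩ PS={A,T} → {A,T} (+0)
site 7, node EOPSXYZ: EX={A,G} ∩ OPSYZ={A,T} → {A} (+0)
per-site changes: [3, 4, 3, 4, 5, 3, 4, 4]; total = 30

C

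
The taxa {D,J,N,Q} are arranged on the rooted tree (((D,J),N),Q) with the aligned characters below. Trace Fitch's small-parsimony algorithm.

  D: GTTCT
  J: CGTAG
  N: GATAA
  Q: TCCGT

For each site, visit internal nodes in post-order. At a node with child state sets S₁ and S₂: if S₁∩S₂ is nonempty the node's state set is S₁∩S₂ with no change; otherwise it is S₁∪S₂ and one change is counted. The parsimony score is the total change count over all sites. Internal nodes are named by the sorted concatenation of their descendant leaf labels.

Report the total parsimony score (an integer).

10

DJ@0: {G} ∪ {C} = {C,G} (union, +1)
DJN@0: {C,G} ∩ {G} = {G} (intersection, +0)
DJNQ@0: {G} ∪ {T} = {G,T} (union, +1)
DJ@1: {T} ∪ {G} = {G,T} (union, +1)
DJN@1: {G,T} ∪ {A} = {A,G,T} (union, +1)
DJNQ@1: {A,G,T} ∪ {C} = {A,C,G,T} (union, +1)
DJ@2: {T} ∩ {T} = {T} (intersection, +0)
DJN@2: {T} ∩ {T} = {T} (intersection, +0)
DJNQ@2: {T} ∪ {C} = {C,T} (union, +1)
DJ@3: {C} ∪ {A} = {A,C} (union, +1)
DJN@3: {A,C} ∩ {A} = {A} (intersection, +0)
DJNQ@3: {A} ∪ {G} = {A,G} (union, +1)
DJ@4: {T} ∪ {G} = {G,T} (union, +1)
DJN@4: {G,T} ∪ {A} = {A,G,T} (union, +1)
DJNQ@4: {A,G,T} ∩ {T} = {T} (intersection, +0)
per-site changes: [2, 3, 1, 2, 2]; total = 10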